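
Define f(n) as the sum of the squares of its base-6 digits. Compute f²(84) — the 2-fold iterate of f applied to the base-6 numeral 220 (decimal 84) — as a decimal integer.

5

84 = (2,2,0)_6 → 8
8 = (1,2)_6 → 5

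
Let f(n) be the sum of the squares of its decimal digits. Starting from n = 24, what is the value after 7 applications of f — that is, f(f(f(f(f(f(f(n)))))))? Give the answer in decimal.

24 → 2² + 4² = 20
20 → 2² + 0² = 4
4 → 4² = 16
16 → 1² + 6² = 37
37 → 3² + 7² = 58
58 → 5² + 8² = 89
89 → 8² + 9² = 145

145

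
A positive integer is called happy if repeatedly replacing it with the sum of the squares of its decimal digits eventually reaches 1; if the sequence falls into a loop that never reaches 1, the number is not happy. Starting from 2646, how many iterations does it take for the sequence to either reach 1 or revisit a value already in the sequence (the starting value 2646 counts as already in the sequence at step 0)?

2646 → 92
92 → 85
85 → 89
89 → 145
145 → 42
42 → 20
20 → 4
4 → 16
16 → 37
37 → 58
58 → 89  — 89 repeats.
That took 11 steps.

11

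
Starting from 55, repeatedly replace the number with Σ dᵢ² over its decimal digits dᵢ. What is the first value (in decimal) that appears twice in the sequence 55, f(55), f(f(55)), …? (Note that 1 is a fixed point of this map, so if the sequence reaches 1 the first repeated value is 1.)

89

55 → 5² + 5² = 50
50 → 5² + 0² = 25
25 → 2² + 5² = 29
29 → 2² + 9² = 85
85 → 8² + 5² = 89
89 → 8² + 9² = 145
145 → 1² + 4² + 5² = 42
42 → 4² + 2² = 20
20 → 2² + 0² = 4
4 → 4² = 16
16 → 1² + 6² = 37
37 → 3² + 7² = 58
58 → 5² + 8² = 89  — 89 already appeared earlier.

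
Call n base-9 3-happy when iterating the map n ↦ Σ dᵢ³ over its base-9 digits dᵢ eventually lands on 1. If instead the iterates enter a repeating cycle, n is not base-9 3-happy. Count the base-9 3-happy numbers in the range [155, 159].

155: 155 → 521 → 755 → 521  — not base-9 3-happy
156: 156 → 540 → 432 → 152 → 856 → 128 → 134 → 638 → 1198 → 470 → 476 → 980 → 540  — not base-9 3-happy
157: 157 → 577 → 345 → 99 → 9 → 1  — base-9 3-happy
158: 158 → 638 → 1198 → 470 → 476 → 980 → 540 → 432 → 152 → 856 → 128 → 134 → 638  — not base-9 3-happy
159: 159 → 729 → 1  — base-9 3-happy
base-9 3-happy: 157, 159

2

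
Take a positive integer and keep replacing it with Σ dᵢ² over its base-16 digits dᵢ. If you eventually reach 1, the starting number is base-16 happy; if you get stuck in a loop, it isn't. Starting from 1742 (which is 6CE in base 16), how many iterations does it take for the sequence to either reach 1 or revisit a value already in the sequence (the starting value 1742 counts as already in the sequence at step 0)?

1742 = (6,12,14)_16 → 6² + 12² + 14² = 36 + 144 + 196 = 376
376 = (1,7,8)_16 → 1² + 7² + 8² = 1 + 49 + 64 = 114
114 = (7,2)_16 → 7² + 2² = 49 + 4 = 53
53 = (3,5)_16 → 3² + 5² = 9 + 25 = 34
34 = (2,2)_16 → 2² + 2² = 4 + 4 = 8
8 = (8)_16 → 8² = 64
64 = (4,0)_16 → 4² + 0² = 16 + 0 = 16
16 = (1,0)_16 → 1² + 0² = 1 + 0 = 1  — reached 1.
That took 8 steps.

8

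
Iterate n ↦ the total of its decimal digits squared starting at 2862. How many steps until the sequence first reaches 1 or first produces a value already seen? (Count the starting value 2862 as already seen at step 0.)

12

2862 → 2² + 8² + 6² + 2² = 4 + 64 + 36 + 4 = 108
108 → 1² + 0² + 8² = 1 + 0 + 64 = 65
65 → 6² + 5² = 36 + 25 = 61
61 → 6² + 1² = 36 + 1 = 37
37 → 3² + 7² = 9 + 49 = 58
58 → 5² + 8² = 25 + 64 = 89
89 → 8² + 9² = 64 + 81 = 145
145 → 1² + 4² + 5² = 1 + 16 + 25 = 42
42 → 4² + 2² = 16 + 4 = 20
20 → 2² + 0² = 4 + 0 = 4
4 → 4² = 16
16 → 1² + 6² = 1 + 36 = 37  — 37 repeats.
That took 12 steps.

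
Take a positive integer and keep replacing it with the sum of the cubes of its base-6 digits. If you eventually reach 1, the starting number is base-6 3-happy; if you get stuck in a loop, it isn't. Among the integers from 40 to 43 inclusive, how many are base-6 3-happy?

1

40: 40 → 65 → 190 → 190  (repeats 190)
41: 41 → 126 → 54 → 28 → 128 → 62 → 73 → 9 → 28  (repeats 28)
42: 42 → 2 → 8 → 9 → 28 → 128 → 62 → 73 → 9  (repeats 9)
43: 43 → 3 → 27 → 91 → 36 → 1  (reaches 1)
base-6 3-happy: 43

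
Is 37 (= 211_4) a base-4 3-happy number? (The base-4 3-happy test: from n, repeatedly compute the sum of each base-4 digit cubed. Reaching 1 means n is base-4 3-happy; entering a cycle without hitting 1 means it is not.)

base-4 3-happy

37 = (2,1,1)_4 → 2³ + 1³ + 1³ = 8 + 1 + 1 = 10
10 = (2,2)_4 → 2³ + 2³ = 8 + 8 = 16
16 = (1,0,0)_4 → 1³ + 0³ + 0³ = 1 + 0 + 0 = 1  — reached 1.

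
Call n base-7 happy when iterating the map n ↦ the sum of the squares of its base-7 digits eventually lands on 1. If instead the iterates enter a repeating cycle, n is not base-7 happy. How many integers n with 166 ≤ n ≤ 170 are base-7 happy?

1

166: 166 → 38 → 34 → 52 → 10 → 10  (repeats 10)
167: 167 → 49 → 1  (reaches 1)
168: 168 → 18 → 20 → 40 → 50 → 2 → 4 → 16 → 8 → 2  (repeats 2)
169: 169 → 19 → 29 → 17 → 13 → 37 → 29  (repeats 29)
170: 170 → 22 → 10 → 10  (repeats 10)
base-7 happy: 167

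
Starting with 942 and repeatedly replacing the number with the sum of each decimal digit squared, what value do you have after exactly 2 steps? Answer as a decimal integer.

2

942 → 9² + 4² + 2² = 101
101 → 1² + 0² + 1² = 2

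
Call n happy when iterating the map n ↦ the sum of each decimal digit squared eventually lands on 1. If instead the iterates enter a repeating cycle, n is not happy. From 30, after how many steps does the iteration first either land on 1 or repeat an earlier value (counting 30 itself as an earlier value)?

30 → 3² + 0² = 9 + 0 = 9
9 → 9² = 81
81 → 8² + 1² = 64 + 1 = 65
65 → 6² + 5² = 36 + 25 = 61
61 → 6² + 1² = 36 + 1 = 37
37 → 3² + 7² = 9 + 49 = 58
58 → 5² + 8² = 25 + 64 = 89
89 → 8² + 9² = 64 + 81 = 145
145 → 1² + 4² + 5² = 1 + 16 + 25 = 42
42 → 4² + 2² = 16 + 4 = 20
20 → 2² + 0² = 4 + 0 = 4
4 → 4² = 16
16 → 1² + 6² = 1 + 36 = 37  — 37 repeats.
That took 13 steps.

13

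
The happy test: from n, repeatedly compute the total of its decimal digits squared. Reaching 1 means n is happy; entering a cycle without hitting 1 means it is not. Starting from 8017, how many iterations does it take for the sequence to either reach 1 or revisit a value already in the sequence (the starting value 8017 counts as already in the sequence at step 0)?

13

8017 → 8² + 0² + 1² + 7² = 64 + 0 + 1 + 49 = 114
114 → 1² + 1² + 4² = 1 + 1 + 16 = 18
18 → 1² + 8² = 1 + 64 = 65
65 → 6² + 5² = 36 + 25 = 61
61 → 6² + 1² = 36 + 1 = 37
37 → 3² + 7² = 9 + 49 = 58
58 → 5² + 8² = 25 + 64 = 89
89 → 8² + 9² = 64 + 81 = 145
145 → 1² + 4² + 5² = 1 + 16 + 25 = 42
42 → 4² + 2² = 16 + 4 = 20
20 → 2² + 0² = 4 + 0 = 4
4 → 4² = 16
16 → 1² + 6² = 1 + 36 = 37  — 37 repeats.
That took 13 steps.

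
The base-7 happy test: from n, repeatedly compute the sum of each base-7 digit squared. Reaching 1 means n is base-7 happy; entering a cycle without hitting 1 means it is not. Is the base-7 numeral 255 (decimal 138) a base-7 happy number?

not base-7 happy

138 = (2,5,5)_7 → 2² + 5² + 5² = 4 + 25 + 25 = 54
54 = (1,0,5)_7 → 1² + 0² + 5² = 1 + 0 + 25 = 26
26 = (3,5)_7 → 3² + 5² = 9 + 25 = 34
34 = (4,6)_7 → 4² + 6² = 16 + 36 = 52
52 = (1,0,3)_7 → 1² + 0² + 3² = 1 + 0 + 9 = 10
10 = (1,3)_7 → 1² + 3² = 1 + 9 = 10  — 10 already seen; the sequence cycles without reaching 1.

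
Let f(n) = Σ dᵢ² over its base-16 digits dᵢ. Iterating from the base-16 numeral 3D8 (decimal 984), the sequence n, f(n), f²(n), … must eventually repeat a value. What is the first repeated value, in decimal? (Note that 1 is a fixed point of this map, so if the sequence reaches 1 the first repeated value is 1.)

984 = (3,13,8)_16 → 3² + 13² + 8² = 242
242 = (15,2)_16 → 15² + 2² = 229
229 = (14,5)_16 → 14² + 5² = 221
221 = (13,13)_16 → 13² + 13² = 338
338 = (1,5,2)_16 → 1² + 5² + 2² = 30
30 = (1,14)_16 → 1² + 14² = 197
197 = (12,5)_16 → 12² + 5² = 169
169 = (10,9)_16 → 10² + 9² = 181
181 = (11,5)_16 → 11² + 5² = 146
146 = (9,2)_16 → 9² + 2² = 85
85 = (5,5)_16 → 5² + 5² = 50
50 = (3,2)_16 → 3² + 2² = 13
13 = (13)_16 → 13² = 169  — 169 already appeared earlier.

169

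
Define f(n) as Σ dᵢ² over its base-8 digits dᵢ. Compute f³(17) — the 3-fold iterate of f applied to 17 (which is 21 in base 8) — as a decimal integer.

17 = (2,1)_8 → 2² + 1² = 4 + 1 = 5
5 = (5)_8 → 5² = 25
25 = (3,1)_8 → 3² + 1² = 9 + 1 = 10

10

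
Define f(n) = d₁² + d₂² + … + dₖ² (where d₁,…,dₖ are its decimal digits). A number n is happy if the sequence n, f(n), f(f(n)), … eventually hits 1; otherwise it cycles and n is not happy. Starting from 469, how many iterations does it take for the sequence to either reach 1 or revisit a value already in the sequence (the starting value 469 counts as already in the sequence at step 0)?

469 → 4² + 6² + 9² = 16 + 36 + 81 = 133
133 → 1² + 3² + 3² = 1 + 9 + 9 = 19
19 → 1² + 9² = 1 + 81 = 82
82 → 8² + 2² = 64 + 4 = 68
68 → 6² + 8² = 36 + 64 = 100
100 → 1² + 0² + 0² = 1 + 0 + 0 = 1  — reached 1.
That took 6 steps.

6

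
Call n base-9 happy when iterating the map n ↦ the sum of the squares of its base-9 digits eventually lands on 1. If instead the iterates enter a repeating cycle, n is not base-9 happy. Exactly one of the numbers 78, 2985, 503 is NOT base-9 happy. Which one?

78

78: 78 → 100 → 6 → 36 → 16 → 50 → 50  — repeats 50 (not base-9 happy)
2985: 2985 → 101 → 9 → 1  — reaches 1 (base-9 happy)
503: 503 → 101 → 9 → 1  — reaches 1 (base-9 happy)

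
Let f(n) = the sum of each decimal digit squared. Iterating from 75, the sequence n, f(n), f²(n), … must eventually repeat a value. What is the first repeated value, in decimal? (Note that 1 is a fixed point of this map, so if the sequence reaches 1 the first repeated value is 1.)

37

75 → 74
74 → 65
65 → 61
61 → 37
37 → 58
58 → 89
89 → 145
145 → 42
42 → 20
20 → 4
4 → 16
16 → 37  — 37 already appeared earlier.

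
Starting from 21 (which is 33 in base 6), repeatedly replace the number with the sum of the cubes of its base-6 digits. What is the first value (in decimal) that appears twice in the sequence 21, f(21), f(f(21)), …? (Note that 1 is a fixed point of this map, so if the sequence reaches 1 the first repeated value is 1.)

21 = (3,3)_6 → 3³ + 3³ = 27 + 27 = 54
54 = (1,3,0)_6 → 1³ + 3³ + 0³ = 1 + 27 + 0 = 28
28 = (4,4)_6 → 4³ + 4³ = 64 + 64 = 128
128 = (3,3,2)_6 → 3³ + 3³ + 2³ = 27 + 27 + 8 = 62
62 = (1,4,2)_6 → 1³ + 4³ + 2³ = 1 + 64 + 8 = 73
73 = (2,0,1)_6 → 2³ + 0³ + 1³ = 8 + 0 + 1 = 9
9 = (1,3)_6 → 1³ + 3³ = 1 + 27 = 28  — 28 already appeared earlier.

28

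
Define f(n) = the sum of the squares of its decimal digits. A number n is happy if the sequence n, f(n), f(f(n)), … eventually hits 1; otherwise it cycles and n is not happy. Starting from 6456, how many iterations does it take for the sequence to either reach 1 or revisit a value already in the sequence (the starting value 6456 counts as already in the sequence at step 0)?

12

6456 → 6² + 4² + 5² + 6² = 113
113 → 1² + 1² + 3² = 11
11 → 1² + 1² = 2
2 → 2² = 4
4 → 4² = 16
16 → 1² + 6² = 37
37 → 3² + 7² = 58
58 → 5² + 8² = 89
89 → 8² + 9² = 145
145 → 1² + 4² + 5² = 42
42 → 4² + 2² = 20
20 → 2² + 0² = 4  — 4 repeats.
That took 12 steps.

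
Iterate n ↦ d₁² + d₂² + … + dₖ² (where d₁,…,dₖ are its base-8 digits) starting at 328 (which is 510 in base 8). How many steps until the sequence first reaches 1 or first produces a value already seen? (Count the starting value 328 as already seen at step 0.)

3

328 = (5,1,0)_8 → 5² + 1² + 0² = 26
26 = (3,2)_8 → 3² + 2² = 13
13 = (1,5)_8 → 1² + 5² = 26  — 26 repeats.
That took 3 steps.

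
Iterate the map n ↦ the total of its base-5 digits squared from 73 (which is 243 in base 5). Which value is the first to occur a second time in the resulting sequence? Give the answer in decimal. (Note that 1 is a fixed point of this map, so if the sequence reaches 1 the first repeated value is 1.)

73 = (2,4,3)_5 → 2² + 4² + 3² = 4 + 16 + 9 = 29
29 = (1,0,4)_5 → 1² + 0² + 4² = 1 + 0 + 16 = 17
17 = (3,2)_5 → 3² + 2² = 9 + 4 = 13
13 = (2,3)_5 → 2² + 3² = 4 + 9 = 13  — 13 already appeared earlier.

13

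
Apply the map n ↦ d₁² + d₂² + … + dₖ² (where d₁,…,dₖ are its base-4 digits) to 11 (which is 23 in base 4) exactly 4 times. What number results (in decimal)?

11 = (2,3)_4 → 2² + 3² = 13
13 = (3,1)_4 → 3² + 1² = 10
10 = (2,2)_4 → 2² + 2² = 8
8 = (2,0)_4 → 2² + 0² = 4

4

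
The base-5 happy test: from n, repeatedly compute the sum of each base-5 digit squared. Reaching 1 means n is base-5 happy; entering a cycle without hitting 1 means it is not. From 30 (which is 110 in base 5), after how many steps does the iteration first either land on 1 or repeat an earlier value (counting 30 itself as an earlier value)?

30 = (1,1,0)_5 → 1² + 1² + 0² = 2
2 = (2)_5 → 2² = 4
4 = (4)_5 → 4² = 16
16 = (3,1)_5 → 3² + 1² = 10
10 = (2,0)_5 → 2² + 0² = 4  — 4 repeats.
That took 5 steps.

5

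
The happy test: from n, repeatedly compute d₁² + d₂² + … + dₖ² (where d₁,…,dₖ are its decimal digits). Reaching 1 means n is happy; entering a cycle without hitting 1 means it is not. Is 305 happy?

305 → 3² + 0² + 5² = 34
34 → 3² + 4² = 25
25 → 2² + 5² = 29
29 → 2² + 9² = 85
85 → 8² + 5² = 89
89 → 8² + 9² = 145
145 → 1² + 4² + 5² = 42
42 → 4² + 2² = 20
20 → 2² + 0² = 4
4 → 4² = 16
16 → 1² + 6² = 37
37 → 3² + 7² = 58
58 → 5² + 8² = 89  — 89 already seen; the sequence cycles without reaching 1.

not happy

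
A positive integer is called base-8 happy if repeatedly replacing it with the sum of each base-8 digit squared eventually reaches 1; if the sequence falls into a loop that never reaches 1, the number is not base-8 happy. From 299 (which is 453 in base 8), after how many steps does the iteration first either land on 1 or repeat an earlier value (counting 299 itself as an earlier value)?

299 = (4,5,3)_8 → 4² + 5² + 3² = 50
50 = (6,2)_8 → 6² + 2² = 40
40 = (5,0)_8 → 5² + 0² = 25
25 = (3,1)_8 → 3² + 1² = 10
10 = (1,2)_8 → 1² + 2² = 5
5 = (5)_8 → 5² = 25  — 25 repeats.
That took 6 steps.

6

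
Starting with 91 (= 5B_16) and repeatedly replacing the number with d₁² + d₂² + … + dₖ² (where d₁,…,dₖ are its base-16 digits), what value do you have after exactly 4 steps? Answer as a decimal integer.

13

91 = (5,11)_16 → 5² + 11² = 25 + 121 = 146
146 = (9,2)_16 → 9² + 2² = 81 + 4 = 85
85 = (5,5)_16 → 5² + 5² = 25 + 25 = 50
50 = (3,2)_16 → 3² + 2² = 9 + 4 = 13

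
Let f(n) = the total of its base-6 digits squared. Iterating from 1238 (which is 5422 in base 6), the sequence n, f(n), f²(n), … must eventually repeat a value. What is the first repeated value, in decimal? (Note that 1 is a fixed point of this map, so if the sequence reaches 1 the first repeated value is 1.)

1238 = (5,4,2,2)_6 → 5² + 4² + 2² + 2² = 25 + 16 + 4 + 4 = 49
49 = (1,2,1)_6 → 1² + 2² + 1² = 1 + 4 + 1 = 6
6 = (1,0)_6 → 1² + 0² = 1 + 0 = 1  — reached the fixed point 1.
1 → 1, so 1 is the first repeated value.

1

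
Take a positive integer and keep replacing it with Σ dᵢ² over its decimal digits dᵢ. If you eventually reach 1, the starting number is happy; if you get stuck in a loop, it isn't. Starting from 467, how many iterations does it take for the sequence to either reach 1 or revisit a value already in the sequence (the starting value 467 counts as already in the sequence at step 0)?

11

467 → 4² + 6² + 7² = 16 + 36 + 49 = 101
101 → 1² + 0² + 1² = 1 + 0 + 1 = 2
2 → 2² = 4
4 → 4² = 16
16 → 1² + 6² = 1 + 36 = 37
37 → 3² + 7² = 9 + 49 = 58
58 → 5² + 8² = 25 + 64 = 89
89 → 8² + 9² = 64 + 81 = 145
145 → 1² + 4² + 5² = 1 + 16 + 25 = 42
42 → 4² + 2² = 16 + 4 = 20
20 → 2² + 0² = 4 + 0 = 4  — 4 repeats.
That took 11 steps.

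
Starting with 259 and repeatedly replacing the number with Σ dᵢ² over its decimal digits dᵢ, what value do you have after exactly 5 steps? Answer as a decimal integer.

37

259 → 2² + 5² + 9² = 4 + 25 + 81 = 110
110 → 1² + 1² + 0² = 1 + 1 + 0 = 2
2 → 2² = 4
4 → 4² = 16
16 → 1² + 6² = 1 + 36 = 37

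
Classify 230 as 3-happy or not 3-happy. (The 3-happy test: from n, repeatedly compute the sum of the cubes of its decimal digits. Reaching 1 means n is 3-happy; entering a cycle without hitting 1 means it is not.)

230 → 2³ + 3³ + 0³ = 35
35 → 3³ + 5³ = 152
152 → 1³ + 5³ + 2³ = 134
134 → 1³ + 3³ + 4³ = 92
92 → 9³ + 2³ = 737
737 → 7³ + 3³ + 7³ = 713
713 → 7³ + 1³ + 3³ = 371
371 → 3³ + 7³ + 1³ = 371  — 371 already seen; the sequence cycles without reaching 1.

not 3-happy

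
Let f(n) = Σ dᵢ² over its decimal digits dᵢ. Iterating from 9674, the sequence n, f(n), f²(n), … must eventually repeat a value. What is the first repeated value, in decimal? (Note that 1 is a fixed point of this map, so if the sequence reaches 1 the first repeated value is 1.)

16

9674 → 9² + 6² + 7² + 4² = 81 + 36 + 49 + 16 = 182
182 → 1² + 8² + 2² = 1 + 64 + 4 = 69
69 → 6² + 9² = 36 + 81 = 117
117 → 1² + 1² + 7² = 1 + 1 + 49 = 51
51 → 5² + 1² = 25 + 1 = 26
26 → 2² + 6² = 4 + 36 = 40
40 → 4² + 0² = 16 + 0 = 16
16 → 1² + 6² = 1 + 36 = 37
37 → 3² + 7² = 9 + 49 = 58
58 → 5² + 8² = 25 + 64 = 89
89 → 8² + 9² = 64 + 81 = 145
145 → 1² + 4² + 5² = 1 + 16 + 25 = 42
42 → 4² + 2² = 16 + 4 = 20
20 → 2² + 0² = 4 + 0 = 4
4 → 4² = 16  — 16 already appeared earlier.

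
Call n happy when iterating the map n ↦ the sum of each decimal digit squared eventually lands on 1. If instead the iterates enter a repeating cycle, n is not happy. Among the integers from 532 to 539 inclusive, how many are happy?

532: 532 → 38 → 73 → 58 → 89 → 145 → 42 → 20 → 4 → 16 → 37 → 58  (repeats 58)
533: 533 → 43 → 25 → 29 → 85 → 89 → 145 → 42 → 20 → 4 → 16 → 37 → 58 → 89  (repeats 89)
534: 534 → 50 → 25 → 29 → 85 → 89 → 145 → 42 → 20 → 4 → 16 → 37 → 58 → 89  (repeats 89)
535: 535 → 59 → 106 → 37 → 58 → 89 → 145 → 42 → 20 → 4 → 16 → 37  (repeats 37)
536: 536 → 70 → 49 → 97 → 130 → 10 → 1  (reaches 1)
537: 537 → 83 → 73 → 58 → 89 → 145 → 42 → 20 → 4 → 16 → 37 → 58  (repeats 58)
538: 538 → 98 → 145 → 42 → 20 → 4 → 16 → 37 → 58 → 89 → 145  (repeats 145)
539: 539 → 115 → 27 → 53 → 34 → 25 → 29 → 85 → 89 → 145 → 42 → 20 → 4 → 16 → 37 → 58 → 89  (repeats 89)
happy: 536

1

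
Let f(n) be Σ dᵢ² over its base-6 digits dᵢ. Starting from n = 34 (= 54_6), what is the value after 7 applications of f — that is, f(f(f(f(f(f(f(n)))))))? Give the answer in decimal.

34 = (5,4)_6 → 5² + 4² = 41
41 = (1,0,5)_6 → 1² + 0² + 5² = 26
26 = (4,2)_6 → 4² + 2² = 20
20 = (3,2)_6 → 3² + 2² = 13
13 = (2,1)_6 → 2² + 1² = 5
5 = (5)_6 → 5² = 25
25 = (4,1)_6 → 4² + 1² = 17

17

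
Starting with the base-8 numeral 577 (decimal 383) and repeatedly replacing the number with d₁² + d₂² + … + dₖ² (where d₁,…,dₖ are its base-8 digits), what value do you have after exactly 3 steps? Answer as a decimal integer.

383 = (5,7,7)_8 → 123
123 = (1,7,3)_8 → 59
59 = (7,3)_8 → 58

58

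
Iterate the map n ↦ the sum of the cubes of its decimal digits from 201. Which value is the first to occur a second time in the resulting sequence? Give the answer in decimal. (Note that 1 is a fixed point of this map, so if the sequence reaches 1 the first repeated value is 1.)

201 → 2³ + 0³ + 1³ = 9
9 → 9³ = 729
729 → 7³ + 2³ + 9³ = 1080
1080 → 1³ + 0³ + 8³ + 0³ = 513
513 → 5³ + 1³ + 3³ = 153
153 → 1³ + 5³ + 3³ = 153  — 153 already appeared earlier.

153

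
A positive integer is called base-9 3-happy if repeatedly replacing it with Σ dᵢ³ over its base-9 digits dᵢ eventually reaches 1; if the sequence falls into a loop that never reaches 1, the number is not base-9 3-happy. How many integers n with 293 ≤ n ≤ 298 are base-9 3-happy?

293: 293 → 277 → 397 → 577 → 345 → 99 → 9 → 1  — base-9 3-happy
294: 294 → 368 → 640 → 856 → 128 → 134 → 638 → 1198 → 470 → 476 → 980 → 540 → 432 → 152 → 856  — not base-9 3-happy
295: 295 → 495 → 217 → 225 → 351 → 91 → 3 → 27 → 27  — not base-9 3-happy
296: 296 → 664 → 856 → 128 → 134 → 638 → 1198 → 470 → 476 → 980 → 540 → 432 → 152 → 856  — not base-9 3-happy
297: 297 → 243 → 27 → 27  — not base-9 3-happy
298: 298 → 244 → 28 → 28  — not base-9 3-happy
base-9 3-happy: 293

1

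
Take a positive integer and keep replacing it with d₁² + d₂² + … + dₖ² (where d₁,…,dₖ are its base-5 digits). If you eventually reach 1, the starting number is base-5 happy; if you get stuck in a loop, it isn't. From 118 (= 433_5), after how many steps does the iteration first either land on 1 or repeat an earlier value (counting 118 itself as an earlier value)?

3

118 = (4,3,3)_5 → 4² + 3² + 3² = 16 + 9 + 9 = 34
34 = (1,1,4)_5 → 1² + 1² + 4² = 1 + 1 + 16 = 18
18 = (3,3)_5 → 3² + 3² = 9 + 9 = 18  — 18 repeats.
That took 3 steps.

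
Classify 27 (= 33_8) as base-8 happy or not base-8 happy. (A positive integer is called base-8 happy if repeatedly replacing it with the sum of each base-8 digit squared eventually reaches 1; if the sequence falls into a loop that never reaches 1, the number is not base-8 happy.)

27 = (3,3)_8 → 3² + 3² = 9 + 9 = 18
18 = (2,2)_8 → 2² + 2² = 4 + 4 = 8
8 = (1,0)_8 → 1² + 0² = 1 + 0 = 1  — reached 1.

base-8 happy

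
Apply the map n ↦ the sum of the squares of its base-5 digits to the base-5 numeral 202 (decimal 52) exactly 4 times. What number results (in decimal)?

52 = (2,0,2)_5 → 2² + 0² + 2² = 8
8 = (1,3)_5 → 1² + 3² = 10
10 = (2,0)_5 → 2² + 0² = 4
4 = (4)_5 → 4² = 16

16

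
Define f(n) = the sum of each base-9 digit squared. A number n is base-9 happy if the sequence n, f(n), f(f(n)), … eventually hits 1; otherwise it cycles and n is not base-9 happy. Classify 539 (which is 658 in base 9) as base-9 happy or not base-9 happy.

539 = (6,5,8)_9 → 6² + 5² + 8² = 125
125 = (1,4,8)_9 → 1² + 4² + 8² = 81
81 = (1,0,0)_9 → 1² + 0² + 0² = 1  — reached 1.

base-9 happy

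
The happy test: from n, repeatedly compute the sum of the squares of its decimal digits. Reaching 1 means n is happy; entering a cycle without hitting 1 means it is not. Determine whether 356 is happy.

356 → 3² + 5² + 6² = 9 + 25 + 36 = 70
70 → 7² + 0² = 49 + 0 = 49
49 → 4² + 9² = 16 + 81 = 97
97 → 9² + 7² = 81 + 49 = 130
130 → 1² + 3² + 0² = 1 + 9 + 0 = 10
10 → 1² + 0² = 1 + 0 = 1  — reached 1.

happy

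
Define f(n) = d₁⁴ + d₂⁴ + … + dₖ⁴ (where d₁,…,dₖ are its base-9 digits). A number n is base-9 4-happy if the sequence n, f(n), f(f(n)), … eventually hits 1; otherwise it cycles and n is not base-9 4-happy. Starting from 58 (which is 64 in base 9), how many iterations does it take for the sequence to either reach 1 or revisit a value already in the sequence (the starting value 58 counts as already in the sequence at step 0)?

14

58 = (6,4)_9 → 6⁴ + 4⁴ = 1552
1552 = (2,1,1,4)_9 → 2⁴ + 1⁴ + 1⁴ + 4⁴ = 274
274 = (3,3,4)_9 → 3⁴ + 3⁴ + 4⁴ = 418
418 = (5,1,4)_9 → 5⁴ + 1⁴ + 4⁴ = 882
882 = (1,1,8,0)_9 → 1⁴ + 1⁴ + 8⁴ + 0⁴ = 4098
4098 = (5,5,5,3)_9 → 5⁴ + 5⁴ + 5⁴ + 3⁴ = 1956
1956 = (2,6,1,3)_9 → 2⁴ + 6⁴ + 1⁴ + 3⁴ = 1394
1394 = (1,8,1,8)_9 → 1⁴ + 8⁴ + 1⁴ + 8⁴ = 8194
8194 = (1,2,2,1,4)_9 → 1⁴ + 2⁴ + 2⁴ + 1⁴ + 4⁴ = 290
290 = (3,5,2)_9 → 3⁴ + 5⁴ + 2⁴ = 722
722 = (8,8,2)_9 → 8⁴ + 8⁴ + 2⁴ = 8208
8208 = (1,2,2,3,0)_9 → 1⁴ + 2⁴ + 2⁴ + 3⁴ + 0⁴ = 114
114 = (1,3,6)_9 → 1⁴ + 3⁴ + 6⁴ = 1378
1378 = (1,8,0,1)_9 → 1⁴ + 8⁴ + 0⁴ + 1⁴ = 4098  — 4098 repeats.
That took 14 steps.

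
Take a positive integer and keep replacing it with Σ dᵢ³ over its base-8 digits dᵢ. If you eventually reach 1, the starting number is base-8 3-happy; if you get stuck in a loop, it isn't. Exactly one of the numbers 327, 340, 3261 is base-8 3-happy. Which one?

327: 327 → 468 → 415 → 586 → 11 → 28 → 91 → 55 → 559 → 469 → 476 → 434 → 440 → 559  — repeats 559 (not base-8 3-happy)
340: 340 → 197 → 152 → 35 → 91 → 55 → 559 → 469 → 476 → 434 → 440 → 559  — repeats 559 (not base-8 3-happy)
3261: 3261 → 692 → 289 → 129 → 9 → 2 → 8 → 1  — reaches 1 (base-8 3-happy)

3261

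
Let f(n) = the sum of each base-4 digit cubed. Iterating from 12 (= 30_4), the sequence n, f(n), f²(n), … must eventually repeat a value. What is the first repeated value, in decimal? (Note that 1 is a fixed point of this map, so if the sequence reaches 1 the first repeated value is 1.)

9

12 = (3,0)_4 → 3³ + 0³ = 27
27 = (1,2,3)_4 → 1³ + 2³ + 3³ = 36
36 = (2,1,0)_4 → 2³ + 1³ + 0³ = 9
9 = (2,1)_4 → 2³ + 1³ = 9  — 9 already appeared earlier.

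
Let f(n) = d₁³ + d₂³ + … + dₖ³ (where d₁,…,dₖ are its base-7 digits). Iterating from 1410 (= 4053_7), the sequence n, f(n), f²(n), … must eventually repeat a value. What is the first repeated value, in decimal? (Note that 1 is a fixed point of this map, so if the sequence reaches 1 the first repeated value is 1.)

342

1410 = (4,0,5,3)_7 → 4³ + 0³ + 5³ + 3³ = 64 + 0 + 125 + 27 = 216
216 = (4,2,6)_7 → 4³ + 2³ + 6³ = 64 + 8 + 216 = 288
288 = (5,6,1)_7 → 5³ + 6³ + 1³ = 125 + 216 + 1 = 342
342 = (6,6,6)_7 → 6³ + 6³ + 6³ = 216 + 216 + 216 = 648
648 = (1,6,1,4)_7 → 1³ + 6³ + 1³ + 4³ = 1 + 216 + 1 + 64 = 282
282 = (5,5,2)_7 → 5³ + 5³ + 2³ = 125 + 125 + 8 = 258
258 = (5,1,6)_7 → 5³ + 1³ + 6³ = 125 + 1 + 216 = 342  — 342 already appeared earlier.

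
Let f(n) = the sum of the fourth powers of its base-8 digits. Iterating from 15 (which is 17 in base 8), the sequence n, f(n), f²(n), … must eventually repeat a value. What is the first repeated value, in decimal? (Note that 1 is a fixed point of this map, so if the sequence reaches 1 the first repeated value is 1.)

15 = (1,7)_8 → 1⁴ + 7⁴ = 2402
2402 = (4,5,4,2)_8 → 4⁴ + 5⁴ + 4⁴ + 2⁴ = 1153
1153 = (2,2,0,1)_8 → 2⁴ + 2⁴ + 0⁴ + 1⁴ = 33
33 = (4,1)_8 → 4⁴ + 1⁴ = 257
257 = (4,0,1)_8 → 4⁴ + 0⁴ + 1⁴ = 257  — 257 already appeared earlier.

257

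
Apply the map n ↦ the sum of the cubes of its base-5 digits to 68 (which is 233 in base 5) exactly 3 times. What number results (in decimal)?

68 = (2,3,3)_5 → 2³ + 3³ + 3³ = 62
62 = (2,2,2)_5 → 2³ + 2³ + 2³ = 24
24 = (4,4)_5 → 4³ + 4³ = 128

128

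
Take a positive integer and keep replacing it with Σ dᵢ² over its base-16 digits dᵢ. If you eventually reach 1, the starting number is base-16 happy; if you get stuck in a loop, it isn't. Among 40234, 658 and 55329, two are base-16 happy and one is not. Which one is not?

40234: 40234 → 354 → 41 → 85 → 50 → 13 → 169 → 181 → 146 → 85  — repeats 85 (not base-16 happy)
658: 658 → 89 → 106 → 136 → 128 → 64 → 16 → 1  — reaches 1 (base-16 happy)
55329: 55329 → 238 → 392 → 129 → 65 → 17 → 2 → 4 → 16 → 1  — reaches 1 (base-16 happy)

40234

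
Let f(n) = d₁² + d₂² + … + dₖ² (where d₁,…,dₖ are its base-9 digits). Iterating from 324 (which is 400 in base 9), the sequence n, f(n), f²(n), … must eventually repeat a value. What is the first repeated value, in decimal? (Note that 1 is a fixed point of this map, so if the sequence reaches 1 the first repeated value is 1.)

324 = (4,0,0)_9 → 16
16 = (1,7)_9 → 50
50 = (5,5)_9 → 50  — 50 already appeared earlier.

50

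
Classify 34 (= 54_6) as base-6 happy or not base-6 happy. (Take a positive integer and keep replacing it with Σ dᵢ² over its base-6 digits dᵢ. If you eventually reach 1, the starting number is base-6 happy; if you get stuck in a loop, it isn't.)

34 = (5,4)_6 → 5² + 4² = 25 + 16 = 41
41 = (1,0,5)_6 → 1² + 0² + 5² = 1 + 0 + 25 = 26
26 = (4,2)_6 → 4² + 2² = 16 + 4 = 20
20 = (3,2)_6 → 3² + 2² = 9 + 4 = 13
13 = (2,1)_6 → 2² + 1² = 4 + 1 = 5
5 = (5)_6 → 5² = 25
25 = (4,1)_6 → 4² + 1² = 16 + 1 = 17
17 = (2,5)_6 → 2² + 5² = 4 + 25 = 29
29 = (4,5)_6 → 4² + 5² = 16 + 25 = 41  — 41 already seen; the sequence cycles without reaching 1.

not base-6 happy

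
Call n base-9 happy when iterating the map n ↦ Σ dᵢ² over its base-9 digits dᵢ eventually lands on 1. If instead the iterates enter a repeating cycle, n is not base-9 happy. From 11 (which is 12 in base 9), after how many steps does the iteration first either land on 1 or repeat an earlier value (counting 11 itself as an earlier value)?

11 = (1,2)_9 → 5
5 = (5)_9 → 25
25 = (2,7)_9 → 53
53 = (5,8)_9 → 89
89 = (1,0,8)_9 → 65
65 = (7,2)_9 → 53  — 53 repeats.
That took 6 steps.

6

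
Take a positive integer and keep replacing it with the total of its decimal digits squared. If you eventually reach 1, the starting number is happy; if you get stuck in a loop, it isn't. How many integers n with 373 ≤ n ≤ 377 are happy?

1

373: 373 → 67 → 85 → 89 → 145 → 42 → 20 → 4 → 16 → 37 → 58 → 89  (repeats 89)
374: 374 → 74 → 65 → 61 → 37 → 58 → 89 → 145 → 42 → 20 → 4 → 16 → 37  (repeats 37)
375: 375 → 83 → 73 → 58 → 89 → 145 → 42 → 20 → 4 → 16 → 37 → 58  (repeats 58)
376: 376 → 94 → 97 → 130 → 10 → 1  (reaches 1)
377: 377 → 107 → 50 → 25 → 29 → 85 → 89 → 145 → 42 → 20 → 4 → 16 → 37 → 58 → 89  (repeats 89)
happy: 376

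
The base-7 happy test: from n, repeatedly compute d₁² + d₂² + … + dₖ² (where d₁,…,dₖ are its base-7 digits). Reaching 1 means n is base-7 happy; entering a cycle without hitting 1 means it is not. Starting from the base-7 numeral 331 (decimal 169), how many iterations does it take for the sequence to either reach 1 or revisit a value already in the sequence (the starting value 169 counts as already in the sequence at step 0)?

6

169 = (3,3,1)_7 → 3² + 3² + 1² = 19
19 = (2,5)_7 → 2² + 5² = 29
29 = (4,1)_7 → 4² + 1² = 17
17 = (2,3)_7 → 2² + 3² = 13
13 = (1,6)_7 → 1² + 6² = 37
37 = (5,2)_7 → 5² + 2² = 29  — 29 repeats.
That took 6 steps.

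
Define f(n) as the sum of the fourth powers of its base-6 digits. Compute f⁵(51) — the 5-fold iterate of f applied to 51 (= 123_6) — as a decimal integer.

51 = (1,2,3)_6 → 1⁴ + 2⁴ + 3⁴ = 1 + 16 + 81 = 98
98 = (2,4,2)_6 → 2⁴ + 4⁴ + 2⁴ = 16 + 256 + 16 = 288
288 = (1,2,0,0)_6 → 1⁴ + 2⁴ + 0⁴ + 0⁴ = 1 + 16 + 0 + 0 = 17
17 = (2,5)_6 → 2⁴ + 5⁴ = 16 + 625 = 641
641 = (2,5,4,5)_6 → 2⁴ + 5⁴ + 4⁴ + 5⁴ = 16 + 625 + 256 + 625 = 1522

1522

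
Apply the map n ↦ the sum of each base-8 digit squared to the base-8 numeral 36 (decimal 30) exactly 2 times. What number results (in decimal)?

50

30 = (3,6)_8 → 3² + 6² = 45
45 = (5,5)_8 → 5² + 5² = 50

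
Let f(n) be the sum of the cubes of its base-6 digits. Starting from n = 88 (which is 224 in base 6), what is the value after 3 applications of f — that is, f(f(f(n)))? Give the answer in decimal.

133

88 = (2,2,4)_6 → 2³ + 2³ + 4³ = 80
80 = (2,1,2)_6 → 2³ + 1³ + 2³ = 17
17 = (2,5)_6 → 2³ + 5³ = 133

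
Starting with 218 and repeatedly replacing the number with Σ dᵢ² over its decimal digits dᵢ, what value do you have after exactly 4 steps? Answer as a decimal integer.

218 → 2² + 1² + 8² = 4 + 1 + 64 = 69
69 → 6² + 9² = 36 + 81 = 117
117 → 1² + 1² + 7² = 1 + 1 + 49 = 51
51 → 5² + 1² = 25 + 1 = 26

26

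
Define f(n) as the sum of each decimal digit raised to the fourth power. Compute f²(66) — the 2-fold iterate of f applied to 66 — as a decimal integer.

7218

66 → 2592
2592 → 7218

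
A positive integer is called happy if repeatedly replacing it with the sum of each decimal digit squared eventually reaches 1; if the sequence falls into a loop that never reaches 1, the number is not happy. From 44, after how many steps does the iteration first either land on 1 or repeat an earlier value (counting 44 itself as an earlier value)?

44 → 4² + 4² = 16 + 16 = 32
32 → 3² + 2² = 9 + 4 = 13
13 → 1² + 3² = 1 + 9 = 10
10 → 1² + 0² = 1 + 0 = 1  — reached 1.
That took 4 steps.

4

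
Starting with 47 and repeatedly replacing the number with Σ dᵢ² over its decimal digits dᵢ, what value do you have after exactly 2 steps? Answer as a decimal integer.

47 → 65
65 → 61

61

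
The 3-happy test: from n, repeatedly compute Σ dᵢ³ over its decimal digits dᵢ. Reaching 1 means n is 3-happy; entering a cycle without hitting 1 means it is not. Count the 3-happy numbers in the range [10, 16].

10: 10 → 1  — 3-happy
11: 11 → 2 → 8 → 512 → 134 → 92 → 737 → 713 → 371 → 371  — not 3-happy
12: 12 → 9 → 729 → 1080 → 513 → 153 → 153  — not 3-happy
13: 13 → 28 → 520 → 133 → 55 → 250 → 133  — not 3-happy
14: 14 → 65 → 341 → 92 → 737 → 713 → 371 → 371  — not 3-happy
15: 15 → 126 → 225 → 141 → 66 → 432 → 99 → 1458 → 702 → 351 → 153 → 153  — not 3-happy
16: 16 → 217 → 352 → 160 → 217  — not 3-happy
3-happy: 10

1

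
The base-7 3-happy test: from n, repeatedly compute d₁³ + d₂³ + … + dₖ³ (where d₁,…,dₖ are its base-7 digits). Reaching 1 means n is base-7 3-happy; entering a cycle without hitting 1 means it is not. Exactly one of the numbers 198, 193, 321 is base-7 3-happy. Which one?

198: 198 → 72 → 36 → 126 → 72  — repeats 72 (not base-7 3-happy)
193: 193 → 307 → 433 → 343 → 1  — reaches 1 (base-7 3-happy)
321: 321 → 459 → 81 → 129 → 99 → 9 → 9  — repeats 9 (not base-7 3-happy)

193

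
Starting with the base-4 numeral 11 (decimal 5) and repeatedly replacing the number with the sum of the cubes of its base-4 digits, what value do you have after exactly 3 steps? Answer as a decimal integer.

5 = (1,1)_4 → 1³ + 1³ = 2
2 = (2)_4 → 2³ = 8
8 = (2,0)_4 → 2³ + 0³ = 8

8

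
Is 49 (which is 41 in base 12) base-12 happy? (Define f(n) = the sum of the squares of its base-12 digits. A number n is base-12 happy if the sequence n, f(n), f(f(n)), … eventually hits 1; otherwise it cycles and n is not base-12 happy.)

49 = (4,1)_12 → 4² + 1² = 17
17 = (1,5)_12 → 1² + 5² = 26
26 = (2,2)_12 → 2² + 2² = 8
8 = (8)_12 → 8² = 64
64 = (5,4)_12 → 5² + 4² = 41
41 = (3,5)_12 → 3² + 5² = 34
34 = (2,10)_12 → 2² + 10² = 104
104 = (8,8)_12 → 8² + 8² = 128
128 = (10,8)_12 → 10² + 8² = 164
164 = (1,1,8)_12 → 1² + 1² + 8² = 66
66 = (5,6)_12 → 5² + 6² = 61
61 = (5,1)_12 → 5² + 1² = 26  — 26 already seen; the sequence cycles without reaching 1.

not base-12 happy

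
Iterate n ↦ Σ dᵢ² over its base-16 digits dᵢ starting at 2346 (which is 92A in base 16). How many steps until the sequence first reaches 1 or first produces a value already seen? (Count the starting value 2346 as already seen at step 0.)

14

2346 = (9,2,10)_16 → 9² + 2² + 10² = 81 + 4 + 100 = 185
185 = (11,9)_16 → 11² + 9² = 121 + 81 = 202
202 = (12,10)_16 → 12² + 10² = 144 + 100 = 244
244 = (15,4)_16 → 15² + 4² = 225 + 16 = 241
241 = (15,1)_16 → 15² + 1² = 225 + 1 = 226
226 = (14,2)_16 → 14² + 2² = 196 + 4 = 200
200 = (12,8)_16 → 12² + 8² = 144 + 64 = 208
208 = (13,0)_16 → 13² + 0² = 169 + 0 = 169
169 = (10,9)_16 → 10² + 9² = 100 + 81 = 181
181 = (11,5)_16 → 11² + 5² = 121 + 25 = 146
146 = (9,2)_16 → 9² + 2² = 81 + 4 = 85
85 = (5,5)_16 → 5² + 5² = 25 + 25 = 50
50 = (3,2)_16 → 3² + 2² = 9 + 4 = 13
13 = (13)_16 → 13² = 169  — 169 repeats.
That took 14 steps.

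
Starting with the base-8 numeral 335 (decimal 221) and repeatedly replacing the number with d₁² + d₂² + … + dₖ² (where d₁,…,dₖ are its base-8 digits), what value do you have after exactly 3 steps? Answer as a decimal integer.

221 = (3,3,5)_8 → 3² + 3² + 5² = 43
43 = (5,3)_8 → 5² + 3² = 34
34 = (4,2)_8 → 4² + 2² = 20

20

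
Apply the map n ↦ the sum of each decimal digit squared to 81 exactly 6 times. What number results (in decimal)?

81 → 65
65 → 61
61 → 37
37 → 58
58 → 89
89 → 145

145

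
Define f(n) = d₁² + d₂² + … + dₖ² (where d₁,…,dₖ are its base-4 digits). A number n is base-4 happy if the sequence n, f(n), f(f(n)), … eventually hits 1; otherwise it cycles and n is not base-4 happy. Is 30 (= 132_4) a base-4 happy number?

30 = (1,3,2)_4 → 1² + 3² + 2² = 1 + 9 + 4 = 14
14 = (3,2)_4 → 3² + 2² = 9 + 4 = 13
13 = (3,1)_4 → 3² + 1² = 9 + 1 = 10
10 = (2,2)_4 → 2² + 2² = 4 + 4 = 8
8 = (2,0)_4 → 2² + 0² = 4 + 0 = 4
4 = (1,0)_4 → 1² + 0² = 1 + 0 = 1  — reached 1.

base-4 happy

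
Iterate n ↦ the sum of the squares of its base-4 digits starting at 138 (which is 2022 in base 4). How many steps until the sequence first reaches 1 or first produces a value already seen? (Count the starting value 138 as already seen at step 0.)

6

138 = (2,0,2,2)_4 → 2² + 0² + 2² + 2² = 4 + 0 + 4 + 4 = 12
12 = (3,0)_4 → 3² + 0² = 9 + 0 = 9
9 = (2,1)_4 → 2² + 1² = 4 + 1 = 5
5 = (1,1)_4 → 1² + 1² = 1 + 1 = 2
2 = (2)_4 → 2² = 4
4 = (1,0)_4 → 1² + 0² = 1 + 0 = 1  — reached 1.
That took 6 steps.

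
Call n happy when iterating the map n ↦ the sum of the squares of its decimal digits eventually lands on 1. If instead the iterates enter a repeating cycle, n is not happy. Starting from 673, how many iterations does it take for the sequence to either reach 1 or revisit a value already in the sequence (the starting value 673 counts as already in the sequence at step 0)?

5

673 → 6² + 7² + 3² = 94
94 → 9² + 4² = 97
97 → 9² + 7² = 130
130 → 1² + 3² + 0² = 10
10 → 1² + 0² = 1  — reached 1.
That took 5 steps.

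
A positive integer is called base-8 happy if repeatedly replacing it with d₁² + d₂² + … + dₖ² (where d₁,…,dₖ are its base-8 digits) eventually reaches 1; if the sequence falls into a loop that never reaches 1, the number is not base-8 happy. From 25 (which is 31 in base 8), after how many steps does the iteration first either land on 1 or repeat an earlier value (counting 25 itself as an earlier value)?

25 = (3,1)_8 → 10
10 = (1,2)_8 → 5
5 = (5)_8 → 25  — 25 repeats.
That took 3 steps.

3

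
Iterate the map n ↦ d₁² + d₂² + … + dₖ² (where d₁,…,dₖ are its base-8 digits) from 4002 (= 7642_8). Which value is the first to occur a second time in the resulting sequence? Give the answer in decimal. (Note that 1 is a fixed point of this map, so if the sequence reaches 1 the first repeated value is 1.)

1

4002 = (7,6,4,2)_8 → 7² + 6² + 4² + 2² = 49 + 36 + 16 + 4 = 105
105 = (1,5,1)_8 → 1² + 5² + 1² = 1 + 25 + 1 = 27
27 = (3,3)_8 → 3² + 3² = 9 + 9 = 18
18 = (2,2)_8 → 2² + 2² = 4 + 4 = 8
8 = (1,0)_8 → 1² + 0² = 1 + 0 = 1  — reached the fixed point 1.
1 → 1, so 1 is the first repeated value.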